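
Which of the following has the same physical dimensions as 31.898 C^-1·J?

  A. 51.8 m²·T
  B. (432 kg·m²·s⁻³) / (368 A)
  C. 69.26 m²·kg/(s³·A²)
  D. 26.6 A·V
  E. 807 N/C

B.

Reference: J·C⁻¹ = N·m·(s·A)⁻¹ = kg·m²·s⁻³·A⁻¹.
Each option:
  A. T·m² = Wb·m⁻²·m² = kg·m²·s⁻²·A⁻¹
  B. [kg·m²·s⁻³] / [A] = kg·m²·s⁻³·A⁻¹  ← same
  C. kg·m²·s⁻³·A⁻²
  D. V·A = J·C⁻¹·A = kg·m²·s⁻³
  E. N·C⁻¹ = kg·m·s⁻²·(s·A)⁻¹ = kg·m·s⁻³·A⁻¹
Only B. matches kg·m²·s⁻³·A⁻¹.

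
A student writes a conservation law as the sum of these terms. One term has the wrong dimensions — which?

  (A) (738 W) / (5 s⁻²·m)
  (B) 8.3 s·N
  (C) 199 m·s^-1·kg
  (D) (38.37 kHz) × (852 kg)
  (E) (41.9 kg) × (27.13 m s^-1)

Expand each in SI base units:
  (A) [kg·m²·s⁻³] / [m·s⁻²] = kg·m·s⁻¹
  (B) N·s = kg·m·s⁻²·s = kg·m·s⁻¹
  (C) kg·m·s⁻¹
  (D) [s⁻¹] · [kg] = kg·s⁻¹
  (E) [kg] · [m·s⁻¹] = kg·m·s⁻¹
All reduce to kg·m·s⁻¹ except (D), which is kg·s⁻¹.

(D)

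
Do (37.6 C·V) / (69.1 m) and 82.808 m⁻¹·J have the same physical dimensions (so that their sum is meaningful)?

Reduce each to base SI dimensions:
  (37.6 C·V) / (69.1 m):  [kg·m²·s⁻²] / [m] = kg·m·s⁻²
  82.808 m⁻¹·J:  J·m⁻¹ = N·m·m⁻¹ = kg·m·s⁻²
Both are kg·m·s⁻², so they have the same dimensions and can be added.

Yes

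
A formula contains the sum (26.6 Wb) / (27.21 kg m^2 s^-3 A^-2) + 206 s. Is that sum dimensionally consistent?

Expand each in SI base units:
  (26.6 Wb) / (27.21 kg m^2 s^-3 A^-2):  [kg·m²·s⁻²·A⁻¹] / [kg·m²·s⁻³·A⁻²] = s·A
  206 s:  s
s·A ≠ s, so they cannot be added.

No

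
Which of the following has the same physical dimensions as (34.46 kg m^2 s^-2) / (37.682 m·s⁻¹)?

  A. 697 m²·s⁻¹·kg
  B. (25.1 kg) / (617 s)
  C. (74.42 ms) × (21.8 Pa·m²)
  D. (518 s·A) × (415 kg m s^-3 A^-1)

C.

Reference: [kg·m²·s⁻²] / [m·s⁻¹] = kg·m·s⁻¹.
Each option:
  A. kg·m²·s⁻¹
  B. [kg] / [s] = kg·s⁻¹
  C. [s] · [kg·m·s⁻²] = kg·m·s⁻¹  ← same
  D. [s·A] · [kg·m·s⁻³·A⁻¹] = kg·m·s⁻²
Only C. matches kg·m·s⁻¹.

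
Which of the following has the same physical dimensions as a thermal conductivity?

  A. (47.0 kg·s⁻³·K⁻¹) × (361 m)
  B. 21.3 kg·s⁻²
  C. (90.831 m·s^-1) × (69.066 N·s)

Reference: [thermal conductivity] = kg·m·s⁻³·K⁻¹.
Each option:
  A. [kg·s⁻³·K⁻¹] · [m] = kg·m·s⁻³·K⁻¹  ← same
  B. kg·s⁻²
  C. [m·s⁻¹] · [kg·m·s⁻¹] = kg·m²·s⁻²
Only A. matches kg·m·s⁻³·K⁻¹.

A.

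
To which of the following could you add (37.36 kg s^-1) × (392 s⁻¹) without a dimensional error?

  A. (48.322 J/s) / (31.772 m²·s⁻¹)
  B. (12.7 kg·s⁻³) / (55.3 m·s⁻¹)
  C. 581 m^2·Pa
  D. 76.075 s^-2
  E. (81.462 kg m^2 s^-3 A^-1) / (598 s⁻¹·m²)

A.

Reference: [kg·s⁻¹] · [s⁻¹] = kg·s⁻².
Each option:
  A. [kg·m²·s⁻³] / [m²·s⁻¹] = kg·s⁻²  ← same
  B. [kg·s⁻³] / [m·s⁻¹] = kg·m⁻¹·s⁻²
  C. Pa·m² = N·m⁻²·m² = kg·m·s⁻²
  D. s⁻²
  E. [kg·m²·s⁻³·A⁻¹] / [m²·s⁻¹] = kg·s⁻²·A⁻¹
Only A. matches kg·s⁻².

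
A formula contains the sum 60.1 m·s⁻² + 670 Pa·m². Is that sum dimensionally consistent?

No

In SI base units:
  60.1 m·s⁻²:  m·s⁻²
  670 Pa·m²:  Pa·m² = N·m⁻²·m² = kg·m·s⁻²
m·s⁻² ≠ kg·m·s⁻², so they cannot be added.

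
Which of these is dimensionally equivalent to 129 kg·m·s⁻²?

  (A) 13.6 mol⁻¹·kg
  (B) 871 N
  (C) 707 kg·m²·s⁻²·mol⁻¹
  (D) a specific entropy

Reference: kg·m·s⁻².
Each option:
  (A) kg·mol⁻¹
  (B) N = kg·m·s⁻²  ← same
  (C) kg·m²·s⁻²·mol⁻¹
  (D) [specific entropy] = m²·s⁻²·K⁻¹
Only (B) matches kg·m·s⁻².

(B)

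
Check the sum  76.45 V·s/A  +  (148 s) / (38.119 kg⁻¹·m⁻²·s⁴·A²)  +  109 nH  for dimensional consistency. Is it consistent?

No

In SI base units:
  76.45 V·s/A:  V·s·A⁻¹ = J·C⁻¹·s·A⁻¹ = kg·m²·s⁻²·A⁻²
  (148 s) / (38.119 kg⁻¹·m⁻²·s⁴·A²):  [s] / [kg⁻¹·m⁻²·s⁴·A²] = kg·m²·s⁻³·A⁻²
  109 nH:  H = V·s·A⁻¹ = kg·m²·s⁻²·A⁻²
The terms do not share a single dimension (kg·m²·s⁻²·A⁻² vs kg·m²·s⁻³·A⁻²).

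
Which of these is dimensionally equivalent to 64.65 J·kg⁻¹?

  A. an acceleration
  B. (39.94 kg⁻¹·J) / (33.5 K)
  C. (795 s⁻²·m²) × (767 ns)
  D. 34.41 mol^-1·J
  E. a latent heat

Reference: J·kg⁻¹ = N·m·kg⁻¹ = m²·s⁻².
Each option:
  A. [acceleration] = m·s⁻²
  B. [m²·s⁻²] / [K] = m²·s⁻²·K⁻¹
  C. [m²·s⁻²] · [s] = m²·s⁻¹
  D. J·mol⁻¹ = N·m·mol⁻¹ = kg·m²·s⁻²·mol⁻¹
  E. [latent heat] = m²·s⁻²  ← same
Only E. matches m²·s⁻².

E.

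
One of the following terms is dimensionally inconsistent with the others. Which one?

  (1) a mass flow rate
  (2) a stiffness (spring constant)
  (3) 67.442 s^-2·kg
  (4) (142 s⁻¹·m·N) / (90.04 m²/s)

In SI base units:
  (1) [mass flow rate] = kg·s⁻¹
  (2) [stiffness (spring constant)] = kg·s⁻²
  (3) kg·s⁻²
  (4) [kg·m²·s⁻³] / [m²·s⁻¹] = kg·s⁻²
All reduce to kg·s⁻² except (1), which is kg·s⁻¹.

(1)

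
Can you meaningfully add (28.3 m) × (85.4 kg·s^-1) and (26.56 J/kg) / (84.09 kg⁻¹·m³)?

No

Reduce each to base SI dimensions:
  (28.3 m) × (85.4 kg·s^-1):  [m] · [kg·s⁻¹] = kg·m·s⁻¹
  (26.56 J/kg) / (84.09 kg⁻¹·m³):  [m²·s⁻²] / [kg⁻¹·m³] = kg·m⁻¹·s⁻²
kg·m·s⁻¹ ≠ kg·m⁻¹·s⁻², so they cannot be added.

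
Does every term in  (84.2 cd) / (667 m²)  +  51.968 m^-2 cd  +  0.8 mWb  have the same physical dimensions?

Expand each in SI base units:
  (84.2 cd) / (667 m²):  [cd] / [m²] = m⁻²·cd
  51.968 m^-2 cd:  m⁻²·cd
  0.8 mWb:  Wb = V·s = kg·m²·s⁻²·A⁻¹
The terms do not share a single dimension (kg·m²·s⁻²·A⁻¹ vs m⁻²·cd).

No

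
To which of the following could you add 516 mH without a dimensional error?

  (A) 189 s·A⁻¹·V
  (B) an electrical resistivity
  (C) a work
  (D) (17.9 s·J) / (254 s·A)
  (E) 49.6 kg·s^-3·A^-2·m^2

(A)

Reference: H = V·s·A⁻¹ = kg·m²·s⁻²·A⁻².
Each option:
  (A) V·s·A⁻¹ = J·C⁻¹·s·A⁻¹ = kg·m²·s⁻²·A⁻²  ← same
  (B) [electrical resistivity] = kg·m³·s⁻³·A⁻²
  (C) [work] = kg·m²·s⁻²
  (D) [kg·m²·s⁻¹] / [s·A] = kg·m²·s⁻²·A⁻¹
  (E) kg·m²·s⁻³·A⁻²
Only (A) matches kg·m²·s⁻²·A⁻².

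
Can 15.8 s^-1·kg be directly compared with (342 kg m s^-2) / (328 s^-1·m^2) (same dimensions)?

Expand each in SI base units:
  15.8 s^-1·kg:  kg·s⁻¹
  (342 kg m s^-2) / (328 s^-1·m^2):  [kg·m·s⁻²] / [m²·s⁻¹] = kg·m⁻¹·s⁻¹
kg·s⁻¹ ≠ kg·m⁻¹·s⁻¹, so they cannot be added.

No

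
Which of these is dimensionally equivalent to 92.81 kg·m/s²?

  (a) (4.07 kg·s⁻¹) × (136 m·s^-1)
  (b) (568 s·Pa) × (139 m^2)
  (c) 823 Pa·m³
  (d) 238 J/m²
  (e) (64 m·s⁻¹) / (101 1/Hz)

Reference: kg·m·s⁻².
Each option:
  (a) [kg·s⁻¹] · [m·s⁻¹] = kg·m·s⁻²  ← same
  (b) [kg·m⁻¹·s⁻¹] · [m²] = kg·m·s⁻¹
  (c) Pa·m³ = N·m⁻²·m³ = kg·m²·s⁻²
  (d) J·m⁻² = N·m·m⁻² = kg·s⁻²
  (e) [m·s⁻¹] / [s] = m·s⁻²
Only (a) matches kg·m·s⁻².

(a)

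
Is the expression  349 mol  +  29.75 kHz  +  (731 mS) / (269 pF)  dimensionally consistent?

No

Work out the base dimensions of each:
  349 mol:  mol
  29.75 kHz:  Hz = s⁻¹
  (731 mS) / (269 pF):  [kg⁻¹·m⁻²·s³·A²] / [kg⁻¹·m⁻²·s⁴·A²] = s⁻¹
The terms do not share a single dimension (mol vs s⁻¹).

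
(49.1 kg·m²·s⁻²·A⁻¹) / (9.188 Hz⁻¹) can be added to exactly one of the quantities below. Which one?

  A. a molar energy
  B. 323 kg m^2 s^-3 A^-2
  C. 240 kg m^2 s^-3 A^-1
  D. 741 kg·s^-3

C.

Reference: [kg·m²·s⁻²·A⁻¹] / [s] = kg·m²·s⁻³·A⁻¹.
Each option:
  A. [molar energy] = kg·m²·s⁻²·mol⁻¹
  B. kg·m²·s⁻³·A⁻²
  C. kg·m²·s⁻³·A⁻¹  ← same
  D. kg·s⁻³
Only C. matches kg·m²·s⁻³·A⁻¹.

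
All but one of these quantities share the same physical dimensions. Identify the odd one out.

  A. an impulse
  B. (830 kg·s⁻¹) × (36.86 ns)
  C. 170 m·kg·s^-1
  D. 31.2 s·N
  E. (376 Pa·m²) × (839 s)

B.

Reduce each to base SI dimensions:
  A. [impulse] = kg·m·s⁻¹
  B. [kg·s⁻¹] · [s] = kg
  C. kg·m·s⁻¹
  D. N·s = kg·m·s⁻²·s = kg·m·s⁻¹
  E. [kg·m·s⁻²] · [s] = kg·m·s⁻¹
All reduce to kg·m·s⁻¹ except B., which is kg.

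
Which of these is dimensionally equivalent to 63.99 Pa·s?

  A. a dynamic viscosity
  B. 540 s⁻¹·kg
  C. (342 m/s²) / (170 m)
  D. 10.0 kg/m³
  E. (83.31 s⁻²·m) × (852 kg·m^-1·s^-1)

A.

Reference: Pa·s = N·m⁻²·s = kg·m⁻¹·s⁻¹.
Each option:
  A. [dynamic viscosity] = kg·m⁻¹·s⁻¹  ← same
  B. kg·s⁻¹
  C. [m·s⁻²] / [m] = s⁻²
  D. kg·m⁻³
  E. [m·s⁻²] · [kg·m⁻¹·s⁻¹] = kg·s⁻³
Only A. matches kg·m⁻¹·s⁻¹.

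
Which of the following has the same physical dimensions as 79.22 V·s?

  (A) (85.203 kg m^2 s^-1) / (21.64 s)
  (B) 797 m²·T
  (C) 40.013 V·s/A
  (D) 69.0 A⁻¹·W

Reference: V·s = J·C⁻¹·s = kg·m²·s⁻²·A⁻¹.
Each option:
  (A) [kg·m²·s⁻¹] / [s] = kg·m²·s⁻²
  (B) T·m² = Wb·m⁻²·m² = kg·m²·s⁻²·A⁻¹  ← same
  (C) V·s·A⁻¹ = J·C⁻¹·s·A⁻¹ = kg·m²·s⁻²·A⁻²
  (D) W·A⁻¹ = J·s⁻¹·A⁻¹ = kg·m²·s⁻³·A⁻¹
Only (B) matches kg·m²·s⁻²·A⁻¹.

(B)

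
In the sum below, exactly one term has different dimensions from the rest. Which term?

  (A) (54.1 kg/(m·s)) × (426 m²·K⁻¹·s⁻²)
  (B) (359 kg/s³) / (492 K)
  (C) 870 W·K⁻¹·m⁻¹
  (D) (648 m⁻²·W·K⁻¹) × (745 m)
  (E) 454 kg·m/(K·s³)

Reduce each to base SI dimensions:
  (A) [kg·m⁻¹·s⁻¹] · [m²·s⁻²·K⁻¹] = kg·m·s⁻³·K⁻¹
  (B) [kg·s⁻³] / [K] = kg·s⁻³·K⁻¹
  (C) W·m⁻¹·K⁻¹ = J·s⁻¹·m⁻¹·K⁻¹ = kg·m·s⁻³·K⁻¹
  (D) [kg·s⁻³·K⁻¹] · [m] = kg·m·s⁻³·K⁻¹
  (E) kg·m·s⁻³·K⁻¹
All reduce to kg·m·s⁻³·K⁻¹ except (B), which is kg·s⁻³·K⁻¹.

(B)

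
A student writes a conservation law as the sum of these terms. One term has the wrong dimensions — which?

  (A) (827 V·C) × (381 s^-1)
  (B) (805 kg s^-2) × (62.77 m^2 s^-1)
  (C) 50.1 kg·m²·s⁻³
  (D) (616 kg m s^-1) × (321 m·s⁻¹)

Dimensions:
  (A) [kg·m²·s⁻²] · [s⁻¹] = kg·m²·s⁻³
  (B) [kg·s⁻²] · [m²·s⁻¹] = kg·m²·s⁻³
  (C) kg·m²·s⁻³
  (D) [kg·m·s⁻¹] · [m·s⁻¹] = kg·m²·s⁻²
All reduce to kg·m²·s⁻³ except (D), which is kg·m²·s⁻².

(D)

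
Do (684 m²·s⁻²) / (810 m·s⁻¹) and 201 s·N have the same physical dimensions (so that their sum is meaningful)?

No

In SI base units:
  (684 m²·s⁻²) / (810 m·s⁻¹):  [m²·s⁻²] / [m·s⁻¹] = m·s⁻¹
  201 s·N:  N·s = kg·m·s⁻²·s = kg·m·s⁻¹
m·s⁻¹ ≠ kg·m·s⁻¹, so they cannot be added.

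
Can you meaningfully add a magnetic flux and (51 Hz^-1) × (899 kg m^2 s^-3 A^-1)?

Yes

Reduce each to base SI dimensions:
  a magnetic flux:  [magnetic flux] = kg·m²·s⁻²·A⁻¹
  (51 Hz^-1) × (899 kg m^2 s^-3 A^-1):  [s] · [kg·m²·s⁻³·A⁻¹] = kg·m²·s⁻²·A⁻¹
Both are kg·m²·s⁻²·A⁻¹, so they have the same dimensions and can be added.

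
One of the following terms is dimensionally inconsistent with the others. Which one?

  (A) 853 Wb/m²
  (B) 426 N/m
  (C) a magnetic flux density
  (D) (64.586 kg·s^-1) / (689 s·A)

Work out the base dimensions of each:
  (A) Wb·m⁻² = V·s·m⁻² = kg·s⁻²·A⁻¹
  (B) N·m⁻¹ = kg·m·s⁻²·m⁻¹ = kg·s⁻²
  (C) [magnetic flux density] = kg·s⁻²·A⁻¹
  (D) [kg·s⁻¹] / [s·A] = kg·s⁻²·A⁻¹
All reduce to kg·s⁻²·A⁻¹ except (B), which is kg·s⁻².

(B)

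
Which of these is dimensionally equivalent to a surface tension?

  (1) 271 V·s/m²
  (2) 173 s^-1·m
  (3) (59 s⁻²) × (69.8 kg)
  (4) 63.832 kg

(3)

Reference: [surface tension] = kg·s⁻².
Each option:
  (1) V·s·m⁻² = J·C⁻¹·s·m⁻² = kg·s⁻²·A⁻¹
  (2) m·s⁻¹
  (3) [s⁻²] · [kg] = kg·s⁻²  ← same
  (4) kg
Only (3) matches kg·s⁻².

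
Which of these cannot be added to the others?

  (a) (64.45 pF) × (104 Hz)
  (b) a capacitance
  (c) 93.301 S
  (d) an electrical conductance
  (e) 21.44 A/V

(b)

Work out the base dimensions of each:
  (a) [kg⁻¹·m⁻²·s⁴·A²] · [s⁻¹] = kg⁻¹·m⁻²·s³·A²
  (b) [capacitance] = kg⁻¹·m⁻²·s⁴·A²
  (c) S = Ω⁻¹ = kg⁻¹·m⁻²·s³·A²
  (d) [electrical conductance] = kg⁻¹·m⁻²·s³·A²
  (e) A·V⁻¹ = A·(J·C⁻¹)⁻¹ = kg⁻¹·m⁻²·s³·A²
All reduce to kg⁻¹·m⁻²·s³·A² except (b), which is kg⁻¹·m⁻²·s⁴·A².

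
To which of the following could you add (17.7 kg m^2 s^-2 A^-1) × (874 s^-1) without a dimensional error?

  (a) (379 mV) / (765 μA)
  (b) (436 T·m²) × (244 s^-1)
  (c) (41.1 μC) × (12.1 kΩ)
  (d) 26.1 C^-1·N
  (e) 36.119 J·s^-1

(b)

Reference: [kg·m²·s⁻²·A⁻¹] · [s⁻¹] = kg·m²·s⁻³·A⁻¹.
Each option:
  (a) [kg·m²·s⁻³·A⁻¹] / [A] = kg·m²·s⁻³·A⁻²
  (b) [kg·m²·s⁻²·A⁻¹] · [s⁻¹] = kg·m²·s⁻³·A⁻¹  ← same
  (c) [s·A] · [kg·m²·s⁻³·A⁻²] = kg·m²·s⁻²·A⁻¹
  (d) N·C⁻¹ = kg·m·s⁻²·(s·A)⁻¹ = kg·m·s⁻³·A⁻¹
  (e) J·s⁻¹ = N·m·s⁻¹ = kg·m²·s⁻³
Only (b) matches kg·m²·s⁻³·A⁻¹.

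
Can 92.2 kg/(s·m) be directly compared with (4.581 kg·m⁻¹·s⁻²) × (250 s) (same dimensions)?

Dimensions:
  92.2 kg/(s·m):  kg·m⁻¹·s⁻¹
  (4.581 kg·m⁻¹·s⁻²) × (250 s):  [kg·m⁻¹·s⁻²] · [s] = kg·m⁻¹·s⁻¹
Both are kg·m⁻¹·s⁻¹, so they have the same dimensions and can be added.

Yes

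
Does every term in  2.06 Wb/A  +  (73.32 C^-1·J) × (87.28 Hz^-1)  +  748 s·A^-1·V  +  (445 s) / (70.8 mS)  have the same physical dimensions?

Work out the base dimensions of each:
  2.06 Wb/A:  Wb·A⁻¹ = V·s·A⁻¹ = kg·m²·s⁻²·A⁻²
  (73.32 C^-1·J) × (87.28 Hz^-1):  [kg·m²·s⁻³·A⁻¹] · [s] = kg·m²·s⁻²·A⁻¹
  748 s·A^-1·V:  V·s·A⁻¹ = J·C⁻¹·s·A⁻¹ = kg·m²·s⁻²·A⁻²
  (445 s) / (70.8 mS):  [s] / [kg⁻¹·m⁻²·s³·A²] = kg·m²·s⁻²·A⁻²
The terms do not share a single dimension (kg·m²·s⁻²·A⁻² vs kg·m²·s⁻²·A⁻¹).

No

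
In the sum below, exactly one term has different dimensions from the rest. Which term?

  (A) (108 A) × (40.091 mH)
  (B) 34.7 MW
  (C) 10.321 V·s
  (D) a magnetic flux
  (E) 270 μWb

(B)

In SI base units:
  (A) [A] · [kg·m²·s⁻²·A⁻²] = kg·m²·s⁻²·A⁻¹
  (B) W = J·s⁻¹ = kg·m²·s⁻³
  (C) V·s = J·C⁻¹·s = kg·m²·s⁻²·A⁻¹
  (D) [magnetic flux] = kg·m²·s⁻²·A⁻¹
  (E) Wb = V·s = kg·m²·s⁻²·A⁻¹
All reduce to kg·m²·s⁻²·A⁻¹ except (B), which is kg·m²·s⁻³.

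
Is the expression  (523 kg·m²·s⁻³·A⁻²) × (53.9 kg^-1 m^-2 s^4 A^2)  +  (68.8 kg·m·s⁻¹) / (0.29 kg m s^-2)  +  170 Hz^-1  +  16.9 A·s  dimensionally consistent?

In SI base units:
  (523 kg·m²·s⁻³·A⁻²) × (53.9 kg^-1 m^-2 s^4 A^2):  [kg·m²·s⁻³·A⁻²] · [kg⁻¹·m⁻²·s⁴·A²] = s
  (68.8 kg·m·s⁻¹) / (0.29 kg m s^-2):  [kg·m·s⁻¹] / [kg·m·s⁻²] = s
  170 Hz^-1:  Hz⁻¹ = (s⁻¹)⁻¹ = s
  16.9 A·s:  A·s = s·A
The terms do not share a single dimension (s vs s·A).

No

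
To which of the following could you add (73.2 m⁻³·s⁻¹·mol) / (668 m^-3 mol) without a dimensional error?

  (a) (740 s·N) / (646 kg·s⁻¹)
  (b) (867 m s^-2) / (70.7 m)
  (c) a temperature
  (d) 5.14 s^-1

Reference: [m⁻³·s⁻¹·mol] / [m⁻³·mol] = s⁻¹.
Each option:
  (a) [kg·m·s⁻¹] / [kg·s⁻¹] = m
  (b) [m·s⁻²] / [m] = s⁻²
  (c) [temperature] = K
  (d) s⁻¹  ← same
Only (d) matches s⁻¹.

(d)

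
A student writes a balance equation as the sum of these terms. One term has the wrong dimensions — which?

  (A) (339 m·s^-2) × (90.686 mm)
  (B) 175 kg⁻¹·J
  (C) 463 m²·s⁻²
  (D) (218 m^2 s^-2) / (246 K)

(D)

Expand each in SI base units:
  (A) [m·s⁻²] · [m] = m²·s⁻²
  (B) J·kg⁻¹ = N·m·kg⁻¹ = m²·s⁻²
  (C) m²·s⁻²
  (D) [m²·s⁻²] / [K] = m²·s⁻²·K⁻¹
All reduce to m²·s⁻² except (D), which is m²·s⁻²·K⁻¹.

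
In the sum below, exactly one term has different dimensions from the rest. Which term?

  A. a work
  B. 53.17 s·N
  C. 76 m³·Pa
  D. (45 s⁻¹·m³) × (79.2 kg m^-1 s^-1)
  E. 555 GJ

B.

Expand each in SI base units:
  A. [work] = kg·m²·s⁻²
  B. N·s = kg·m·s⁻²·s = kg·m·s⁻¹
  C. Pa·m³ = N·m⁻²·m³ = kg·m²·s⁻²
  D. [m³·s⁻¹] · [kg·m⁻¹·s⁻¹] = kg·m²·s⁻²
  E. J = N·m = kg·m²·s⁻²
All reduce to kg·m²·s⁻² except B., which is kg·m·s⁻¹.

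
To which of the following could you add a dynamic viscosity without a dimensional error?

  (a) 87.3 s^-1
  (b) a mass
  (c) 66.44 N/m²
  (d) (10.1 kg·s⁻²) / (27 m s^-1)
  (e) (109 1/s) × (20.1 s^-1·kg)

(d)

Reference: [dynamic viscosity] = kg·m⁻¹·s⁻¹.
Each option:
  (a) s⁻¹
  (b) [mass] = kg
  (c) N·m⁻² = kg·m·s⁻²·m⁻² = kg·m⁻¹·s⁻²
  (d) [kg·s⁻²] / [m·s⁻¹] = kg·m⁻¹·s⁻¹  ← same
  (e) [s⁻¹] · [kg·s⁻¹] = kg·s⁻²
Only (d) matches kg·m⁻¹·s⁻¹.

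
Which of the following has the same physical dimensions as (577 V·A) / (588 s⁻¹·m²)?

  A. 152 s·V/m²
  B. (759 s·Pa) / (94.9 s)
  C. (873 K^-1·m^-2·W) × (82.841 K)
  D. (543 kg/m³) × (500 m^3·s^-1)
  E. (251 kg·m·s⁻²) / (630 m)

E.

Reference: [kg·m²·s⁻³] / [m²·s⁻¹] = kg·s⁻².
Each option:
  A. V·s·m⁻² = J·C⁻¹·s·m⁻² = kg·s⁻²·A⁻¹
  B. [kg·m⁻¹·s⁻¹] / [s] = kg·m⁻¹·s⁻²
  C. [kg·s⁻³·K⁻¹] · [K] = kg·s⁻³
  D. [kg·m⁻³] · [m³·s⁻¹] = kg·s⁻¹
  E. [kg·m·s⁻²] / [m] = kg·s⁻²  ← same
Only E. matches kg·s⁻².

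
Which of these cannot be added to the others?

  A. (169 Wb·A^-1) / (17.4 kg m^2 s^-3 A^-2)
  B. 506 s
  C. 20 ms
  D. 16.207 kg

Reduce each to base SI dimensions:
  A. [kg·m²·s⁻²·A⁻²] / [kg·m²·s⁻³·A⁻²] = s
  B. s
  C. s
  D. kg
All reduce to s except D., which is kg.

D.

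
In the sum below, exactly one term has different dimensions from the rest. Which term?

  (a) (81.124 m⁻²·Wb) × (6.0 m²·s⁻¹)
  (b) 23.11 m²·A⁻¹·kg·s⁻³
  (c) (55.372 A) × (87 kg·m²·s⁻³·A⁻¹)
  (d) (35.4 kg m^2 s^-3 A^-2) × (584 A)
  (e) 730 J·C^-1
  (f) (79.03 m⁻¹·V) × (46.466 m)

(c)

Reduce each to base SI dimensions:
  (a) [kg·s⁻²·A⁻¹] · [m²·s⁻¹] = kg·m²·s⁻³·A⁻¹
  (b) kg·m²·s⁻³·A⁻¹
  (c) [A] · [kg·m²·s⁻³·A⁻¹] = kg·m²·s⁻³
  (d) [kg·m²·s⁻³·A⁻²] · [A] = kg·m²·s⁻³·A⁻¹
  (e) J·C⁻¹ = N·m·(s·A)⁻¹ = kg·m²·s⁻³·A⁻¹
  (f) [kg·m·s⁻³·A⁻¹] · [m] = kg·m²·s⁻³·A⁻¹
All reduce to kg·m²·s⁻³·A⁻¹ except (c), which is kg·m²·s⁻³.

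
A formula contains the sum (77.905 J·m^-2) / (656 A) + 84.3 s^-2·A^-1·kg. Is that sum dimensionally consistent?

Work out the base dimensions of each:
  (77.905 J·m^-2) / (656 A):  [kg·s⁻²] / [A] = kg·s⁻²·A⁻¹
  84.3 s^-2·A^-1·kg:  kg·s⁻²·A⁻¹
Both are kg·s⁻²·A⁻¹, so they have the same dimensions and can be added.

Yes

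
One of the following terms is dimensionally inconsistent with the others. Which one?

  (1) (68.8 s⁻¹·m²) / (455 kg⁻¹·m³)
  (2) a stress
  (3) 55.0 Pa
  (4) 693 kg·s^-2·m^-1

In SI base units:
  (1) [m²·s⁻¹] / [kg⁻¹·m³] = kg·m⁻¹·s⁻¹
  (2) [stress] = kg·m⁻¹·s⁻²
  (3) Pa = N·m⁻² = kg·m⁻¹·s⁻²
  (4) kg·m⁻¹·s⁻²
All reduce to kg·m⁻¹·s⁻² except (1), which is kg·m⁻¹·s⁻¹.

(1)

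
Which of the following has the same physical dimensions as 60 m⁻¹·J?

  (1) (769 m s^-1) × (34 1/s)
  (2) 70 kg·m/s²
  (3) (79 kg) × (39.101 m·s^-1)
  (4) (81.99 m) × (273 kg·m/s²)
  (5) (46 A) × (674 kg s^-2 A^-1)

Reference: J·m⁻¹ = N·m·m⁻¹ = kg·m·s⁻².
Each option:
  (1) [m·s⁻¹] · [s⁻¹] = m·s⁻²
  (2) kg·m·s⁻²  ← same
  (3) [kg] · [m·s⁻¹] = kg·m·s⁻¹
  (4) [m] · [kg·m·s⁻²] = kg·m²·s⁻²
  (5) [A] · [kg·s⁻²·A⁻¹] = kg·s⁻²
Only (2) matches kg·m·s⁻².

(2)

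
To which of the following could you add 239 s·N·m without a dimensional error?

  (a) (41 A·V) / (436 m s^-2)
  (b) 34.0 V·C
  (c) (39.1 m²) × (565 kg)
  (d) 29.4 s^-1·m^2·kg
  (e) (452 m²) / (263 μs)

Reference: N·m·s = kg·m·s⁻²·m·s = kg·m²·s⁻¹.
Each option:
  (a) [kg·m²·s⁻³] / [m·s⁻²] = kg·m·s⁻¹
  (b) C·V = s·A·J·C⁻¹ = kg·m²·s⁻²
  (c) [m²] · [kg] = kg·m²
  (d) kg·m²·s⁻¹  ← same
  (e) [m²] / [s] = m²·s⁻¹
Only (d) matches kg·m²·s⁻¹.

(d)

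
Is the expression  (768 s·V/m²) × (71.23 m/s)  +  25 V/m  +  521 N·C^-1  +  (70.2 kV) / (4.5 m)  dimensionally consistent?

Yes

Reduce each to base SI dimensions:
  (768 s·V/m²) × (71.23 m/s):  [kg·s⁻²·A⁻¹] · [m·s⁻¹] = kg·m·s⁻³·A⁻¹
  25 V/m:  V·m⁻¹ = J·C⁻¹·m⁻¹ = kg·m·s⁻³·A⁻¹
  521 N·C^-1:  N·C⁻¹ = kg·m·s⁻²·(s·A)⁻¹ = kg·m·s⁻³·A⁻¹
  (70.2 kV) / (4.5 m):  [kg·m²·s⁻³·A⁻¹] / [m] = kg·m·s⁻³·A⁻¹
Every term reduces to kg·m·s⁻³·A⁻¹.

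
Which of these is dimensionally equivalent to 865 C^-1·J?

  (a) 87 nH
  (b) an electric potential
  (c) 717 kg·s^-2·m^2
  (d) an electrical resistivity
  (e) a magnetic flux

(b)

Reference: J·C⁻¹ = N·m·(s·A)⁻¹ = kg·m²·s⁻³·A⁻¹.
Each option:
  (a) H = V·s·A⁻¹ = kg·m²·s⁻²·A⁻²
  (b) [electric potential] = kg·m²·s⁻³·A⁻¹  ← same
  (c) kg·m²·s⁻²
  (d) [electrical resistivity] = kg·m³·s⁻³·A⁻²
  (e) [magnetic flux] = kg·m²·s⁻²·A⁻¹
Only (b) matches kg·m²·s⁻³·A⁻¹.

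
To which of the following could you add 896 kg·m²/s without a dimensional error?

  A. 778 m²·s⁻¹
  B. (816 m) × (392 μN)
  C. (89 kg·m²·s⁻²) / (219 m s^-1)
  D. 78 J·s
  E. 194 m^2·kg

D.

Reference: kg·m²·s⁻¹.
Each option:
  A. m²·s⁻¹
  B. [m] · [kg·m·s⁻²] = kg·m²·s⁻²
  C. [kg·m²·s⁻²] / [m·s⁻¹] = kg·m·s⁻¹
  D. J·s = N·m·s = kg·m²·s⁻¹  ← same
  E. kg·m²
Only D. matches kg·m²·s⁻¹.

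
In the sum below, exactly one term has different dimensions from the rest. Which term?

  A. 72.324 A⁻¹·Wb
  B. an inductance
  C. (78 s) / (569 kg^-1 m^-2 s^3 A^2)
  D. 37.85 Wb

Work out the base dimensions of each:
  A. Wb·A⁻¹ = V·s·A⁻¹ = kg·m²·s⁻²·A⁻²
  B. [inductance] = kg·m²·s⁻²·A⁻²
  C. [s] / [kg⁻¹·m⁻²·s³·A²] = kg·m²·s⁻²·A⁻²
  D. Wb = V·s = kg·m²·s⁻²·A⁻¹
All reduce to kg·m²·s⁻²·A⁻² except D., which is kg·m²·s⁻²·A⁻¹.

D.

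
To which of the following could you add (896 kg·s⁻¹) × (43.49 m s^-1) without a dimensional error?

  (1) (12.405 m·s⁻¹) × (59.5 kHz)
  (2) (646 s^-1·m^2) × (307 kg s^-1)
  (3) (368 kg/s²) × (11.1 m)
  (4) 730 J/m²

Reference: [kg·s⁻¹] · [m·s⁻¹] = kg·m·s⁻².
Each option:
  (1) [m·s⁻¹] · [s⁻¹] = m·s⁻²
  (2) [m²·s⁻¹] · [kg·s⁻¹] = kg·m²·s⁻²
  (3) [kg·s⁻²] · [m] = kg·m·s⁻²  ← same
  (4) J·m⁻² = N·m·m⁻² = kg·s⁻²
Only (3) matches kg·m·s⁻².

(3)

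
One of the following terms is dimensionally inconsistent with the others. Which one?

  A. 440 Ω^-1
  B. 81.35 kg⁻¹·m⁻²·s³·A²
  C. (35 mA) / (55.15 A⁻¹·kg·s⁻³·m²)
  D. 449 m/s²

D.

In SI base units:
  A. Ω⁻¹ = (V·A⁻¹)⁻¹ = kg⁻¹·m⁻²·s³·A²
  B. kg⁻¹·m⁻²·s³·A²
  C. [A] / [kg·m²·s⁻³·A⁻¹] = kg⁻¹·m⁻²·s³·A²
  D. m·s⁻²
All reduce to kg⁻¹·m⁻²·s³·A² except D., which is m·s⁻².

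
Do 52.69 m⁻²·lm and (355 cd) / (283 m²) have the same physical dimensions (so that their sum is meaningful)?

Dimensions:
  52.69 m⁻²·lm:  lm·m⁻² = cd·m⁻² = m⁻²·cd
  (355 cd) / (283 m²):  [cd] / [m²] = m⁻²·cd
Both are m⁻²·cd, so they have the same dimensions and can be added.

Yes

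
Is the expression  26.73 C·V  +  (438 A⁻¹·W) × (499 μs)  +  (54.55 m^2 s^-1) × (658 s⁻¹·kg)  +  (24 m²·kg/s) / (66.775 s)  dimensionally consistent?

Work out the base dimensions of each:
  26.73 C·V:  C·V = s·A·J·C⁻¹ = kg·m²·s⁻²
  (438 A⁻¹·W) × (499 μs):  [kg·m²·s⁻³·A⁻¹] · [s] = kg·m²·s⁻²·A⁻¹
  (54.55 m^2 s^-1) × (658 s⁻¹·kg):  [m²·s⁻¹] · [kg·s⁻¹] = kg·m²·s⁻²
  (24 m²·kg/s) / (66.775 s):  [kg·m²·s⁻¹] / [s] = kg·m²·s⁻²
The terms do not share a single dimension (kg·m²·s⁻² vs kg·m²·s⁻²·A⁻¹).

No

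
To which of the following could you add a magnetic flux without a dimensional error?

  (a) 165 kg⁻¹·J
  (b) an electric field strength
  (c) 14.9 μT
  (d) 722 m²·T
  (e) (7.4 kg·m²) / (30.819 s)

(d)

Reference: [magnetic flux] = kg·m²·s⁻²·A⁻¹.
Each option:
  (a) J·kg⁻¹ = N·m·kg⁻¹ = m²·s⁻²
  (b) [electric field strength] = kg·m·s⁻³·A⁻¹
  (c) T = Wb·m⁻² = kg·s⁻²·A⁻¹
  (d) T·m² = Wb·m⁻²·m² = kg·m²·s⁻²·A⁻¹  ← same
  (e) [kg·m²] / [s] = kg·m²·s⁻¹
Only (d) matches kg·m²·s⁻²·A⁻¹.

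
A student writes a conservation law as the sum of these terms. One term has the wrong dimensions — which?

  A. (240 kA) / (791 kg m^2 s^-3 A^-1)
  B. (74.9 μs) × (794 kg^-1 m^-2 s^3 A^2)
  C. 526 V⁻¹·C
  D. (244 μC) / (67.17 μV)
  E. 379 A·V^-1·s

Work out the base dimensions of each:
  A. [A] / [kg·m²·s⁻³·A⁻¹] = kg⁻¹·m⁻²·s³·A²
  B. [s] · [kg⁻¹·m⁻²·s³·A²] = kg⁻¹·m⁻²·s⁴·A²
  C. C·V⁻¹ = s·A·(J·C⁻¹)⁻¹ = kg⁻¹·m⁻²·s⁴·A²
  D. [s·A] / [kg·m²·s⁻³·A⁻¹] = kg⁻¹·m⁻²·s⁴·A²
  E. A·s·V⁻¹ = A·s·(J·C⁻¹)⁻¹ = kg⁻¹·m⁻²·s⁴·A²
All reduce to kg⁻¹·m⁻²·s⁴·A² except A., which is kg⁻¹·m⁻²·s³·A².

A.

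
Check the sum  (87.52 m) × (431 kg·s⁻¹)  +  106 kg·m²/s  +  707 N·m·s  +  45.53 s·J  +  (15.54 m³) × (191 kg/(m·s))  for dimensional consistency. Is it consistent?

Expand each in SI base units:
  (87.52 m) × (431 kg·s⁻¹):  [m] · [kg·s⁻¹] = kg·m·s⁻¹
  106 kg·m²/s:  kg·m²·s⁻¹
  707 N·m·s:  N·m·s = kg·m·s⁻²·m·s = kg·m²·s⁻¹
  45.53 s·J:  J·s = N·m·s = kg·m²·s⁻¹
  (15.54 m³) × (191 kg/(m·s)):  [m³] · [kg·m⁻¹·s⁻¹] = kg·m²·s⁻¹
The terms do not share a single dimension (kg·m²·s⁻¹ vs kg·m·s⁻¹).

No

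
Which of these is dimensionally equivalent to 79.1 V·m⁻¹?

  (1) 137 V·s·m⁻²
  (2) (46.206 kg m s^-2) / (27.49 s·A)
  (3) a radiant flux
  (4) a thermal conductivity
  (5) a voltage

(2)

Reference: V·m⁻¹ = J·C⁻¹·m⁻¹ = kg·m·s⁻³·A⁻¹.
Each option:
  (1) V·s·m⁻² = J·C⁻¹·s·m⁻² = kg·s⁻²·A⁻¹
  (2) [kg·m·s⁻²] / [s·A] = kg·m·s⁻³·A⁻¹  ← same
  (3) [radiant flux] = kg·m²·s⁻³
  (4) [thermal conductivity] = kg·m·s⁻³·K⁻¹
  (5) [voltage] = kg·m²·s⁻³·A⁻¹
Only (2) matches kg·m·s⁻³·A⁻¹.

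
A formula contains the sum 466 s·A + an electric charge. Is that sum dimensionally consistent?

Yes

In SI base units:
  466 s·A:  s·A
  an electric charge:  [electric charge] = s·A
Both are s·A, so they have the same dimensions and can be added.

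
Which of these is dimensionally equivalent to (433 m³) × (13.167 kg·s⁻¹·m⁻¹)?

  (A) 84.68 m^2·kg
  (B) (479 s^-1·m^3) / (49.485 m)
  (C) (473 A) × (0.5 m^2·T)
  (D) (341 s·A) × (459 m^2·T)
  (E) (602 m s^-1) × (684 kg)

(D)

Reference: [m³] · [kg·m⁻¹·s⁻¹] = kg·m²·s⁻¹.
Each option:
  (A) kg·m²
  (B) [m³·s⁻¹] / [m] = m²·s⁻¹
  (C) [A] · [kg·m²·s⁻²·A⁻¹] = kg·m²·s⁻²
  (D) [s·A] · [kg·m²·s⁻²·A⁻¹] = kg·m²·s⁻¹  ← same
  (E) [m·s⁻¹] · [kg] = kg·m·s⁻¹
Only (D) matches kg·m²·s⁻¹.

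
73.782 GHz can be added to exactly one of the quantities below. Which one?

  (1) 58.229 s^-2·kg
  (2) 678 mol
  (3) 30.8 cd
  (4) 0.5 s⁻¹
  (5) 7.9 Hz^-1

Reference: Hz = s⁻¹.
Each option:
  (1) kg·s⁻²
  (2) mol
  (3) cd
  (4) s⁻¹  ← same
  (5) Hz⁻¹ = (s⁻¹)⁻¹ = s
Only (4) matches s⁻¹.

(4)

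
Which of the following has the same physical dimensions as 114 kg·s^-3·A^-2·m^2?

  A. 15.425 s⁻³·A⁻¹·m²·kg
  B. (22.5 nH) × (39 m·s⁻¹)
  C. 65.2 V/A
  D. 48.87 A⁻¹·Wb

C.

Reference: kg·m²·s⁻³·A⁻².
Each option:
  A. kg·m²·s⁻³·A⁻¹
  B. [kg·m²·s⁻²·A⁻²] · [m·s⁻¹] = kg·m³·s⁻³·A⁻²
  C. V·A⁻¹ = J·C⁻¹·A⁻¹ = kg·m²·s⁻³·A⁻²  ← same
  D. Wb·A⁻¹ = V·s·A⁻¹ = kg·m²·s⁻²·A⁻²
Only C. matches kg·m²·s⁻³·A⁻².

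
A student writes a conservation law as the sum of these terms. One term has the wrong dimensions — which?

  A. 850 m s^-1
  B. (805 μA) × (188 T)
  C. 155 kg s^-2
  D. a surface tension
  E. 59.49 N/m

Dimensions:
  A. m·s⁻¹
  B. [A] · [kg·s⁻²·A⁻¹] = kg·s⁻²
  C. kg·s⁻²
  D. [surface tension] = kg·s⁻²
  E. N·m⁻¹ = kg·m·s⁻²·m⁻¹ = kg·s⁻²
All reduce to kg·s⁻² except A., which is m·s⁻¹.

A.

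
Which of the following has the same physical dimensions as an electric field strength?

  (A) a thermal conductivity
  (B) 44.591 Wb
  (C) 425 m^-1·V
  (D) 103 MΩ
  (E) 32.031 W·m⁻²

Reference: [electric field strength] = kg·m·s⁻³·A⁻¹.
Each option:
  (A) [thermal conductivity] = kg·m·s⁻³·K⁻¹
  (B) Wb = V·s = kg·m²·s⁻²·A⁻¹
  (C) V·m⁻¹ = J·C⁻¹·m⁻¹ = kg·m·s⁻³·A⁻¹  ← same
  (D) Ω = V·A⁻¹ = kg·m²·s⁻³·A⁻²
  (E) W·m⁻² = J·s⁻¹·m⁻² = kg·s⁻³
Only (C) matches kg·m·s⁻³·A⁻¹.

(C)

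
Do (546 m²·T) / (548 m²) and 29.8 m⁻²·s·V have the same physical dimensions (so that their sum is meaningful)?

In SI base units:
  (546 m²·T) / (548 m²):  [kg·m²·s⁻²·A⁻¹] / [m²] = kg·s⁻²·A⁻¹
  29.8 m⁻²·s·V:  V·s·m⁻² = J·C⁻¹·s·m⁻² = kg·s⁻²·A⁻¹
Both are kg·s⁻²·A⁻¹, so they have the same dimensions and can be added.

Yes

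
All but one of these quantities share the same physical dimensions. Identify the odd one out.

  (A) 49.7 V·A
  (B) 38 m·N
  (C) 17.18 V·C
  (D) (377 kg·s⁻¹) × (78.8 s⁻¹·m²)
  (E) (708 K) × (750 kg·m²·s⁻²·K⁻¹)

In SI base units:
  (A) V·A = J·C⁻¹·A = kg·m²·s⁻³
  (B) N·m = kg·m·s⁻²·m = kg·m²·s⁻²
  (C) C·V = s·A·J·C⁻¹ = kg·m²·s⁻²
  (D) [kg·s⁻¹] · [m²·s⁻¹] = kg·m²·s⁻²
  (E) [K] · [kg·m²·s⁻²·K⁻¹] = kg·m²·s⁻²
All reduce to kg·m²·s⁻² except (A), which is kg·m²·s⁻³.

(A)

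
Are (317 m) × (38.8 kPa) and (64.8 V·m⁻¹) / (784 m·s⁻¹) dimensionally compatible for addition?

Expand each in SI base units:
  (317 m) × (38.8 kPa):  [m] · [kg·m⁻¹·s⁻²] = kg·s⁻²
  (64.8 V·m⁻¹) / (784 m·s⁻¹):  [kg·m·s⁻³·A⁻¹] / [m·s⁻¹] = kg·s⁻²·A⁻¹
kg·s⁻² ≠ kg·s⁻²·A⁻¹, so they cannot be added.

No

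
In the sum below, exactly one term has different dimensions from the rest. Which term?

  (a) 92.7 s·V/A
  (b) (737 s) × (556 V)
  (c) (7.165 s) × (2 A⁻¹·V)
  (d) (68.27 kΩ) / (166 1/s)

(b)

Reduce each to base SI dimensions:
  (a) V·s·A⁻¹ = J·C⁻¹·s·A⁻¹ = kg·m²·s⁻²·A⁻²
  (b) [s] · [kg·m²·s⁻³·A⁻¹] = kg·m²·s⁻²·A⁻¹
  (c) [s] · [kg·m²·s⁻³·A⁻²] = kg·m²·s⁻²·A⁻²
  (d) [kg·m²·s⁻³·A⁻²] / [s⁻¹] = kg·m²·s⁻²·A⁻²
All reduce to kg·m²·s⁻²·A⁻² except (b), which is kg·m²·s⁻²·A⁻¹.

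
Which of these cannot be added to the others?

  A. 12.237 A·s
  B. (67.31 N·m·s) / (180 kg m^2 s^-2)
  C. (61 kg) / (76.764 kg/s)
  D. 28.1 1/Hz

Dimensions:
  A. A·s = s·A
  B. [kg·m²·s⁻¹] / [kg·m²·s⁻²] = s
  C. [kg] / [kg·s⁻¹] = s
  D. Hz⁻¹ = (s⁻¹)⁻¹ = s
All reduce to s except A., which is s·A.

A.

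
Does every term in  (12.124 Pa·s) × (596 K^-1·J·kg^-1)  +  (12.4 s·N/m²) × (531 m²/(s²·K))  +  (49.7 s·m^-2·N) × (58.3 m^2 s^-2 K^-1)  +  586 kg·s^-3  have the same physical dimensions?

Dimensions:
  (12.124 Pa·s) × (596 K^-1·J·kg^-1):  [kg·m⁻¹·s⁻¹] · [m²·s⁻²·K⁻¹] = kg·m·s⁻³·K⁻¹
  (12.4 s·N/m²) × (531 m²/(s²·K)):  [kg·m⁻¹·s⁻¹] · [m²·s⁻²·K⁻¹] = kg·m·s⁻³·K⁻¹
  (49.7 s·m^-2·N) × (58.3 m^2 s^-2 K^-1):  [kg·m⁻¹·s⁻¹] · [m²·s⁻²·K⁻¹] = kg·m·s⁻³·K⁻¹
  586 kg·s^-3:  kg·s⁻³
The terms do not share a single dimension (kg·m·s⁻³·K⁻¹ vs kg·s⁻³).

No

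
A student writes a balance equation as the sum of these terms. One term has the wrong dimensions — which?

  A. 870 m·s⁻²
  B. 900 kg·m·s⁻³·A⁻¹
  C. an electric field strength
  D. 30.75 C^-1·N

A.

Reduce each to base SI dimensions:
  A. m·s⁻²
  B. kg·m·s⁻³·A⁻¹
  C. [electric field strength] = kg·m·s⁻³·A⁻¹
  D. N·C⁻¹ = kg·m·s⁻²·(s·A)⁻¹ = kg·m·s⁻³·A⁻¹
All reduce to kg·m·s⁻³·A⁻¹ except A., which is m·s⁻².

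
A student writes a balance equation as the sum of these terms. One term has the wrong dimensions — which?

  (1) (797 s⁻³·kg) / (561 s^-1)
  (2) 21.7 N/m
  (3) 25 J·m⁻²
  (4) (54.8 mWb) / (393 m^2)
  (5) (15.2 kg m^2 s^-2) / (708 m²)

In SI base units:
  (1) [kg·s⁻³] / [s⁻¹] = kg·s⁻²
  (2) N·m⁻¹ = kg·m·s⁻²·m⁻¹ = kg·s⁻²
  (3) J·m⁻² = N·m·m⁻² = kg·s⁻²
  (4) [kg·m²·s⁻²·A⁻¹] / [m²] = kg·s⁻²·A⁻¹
  (5) [kg·m²·s⁻²] / [m²] = kg·s⁻²
All reduce to kg·s⁻² except (4), which is kg·s⁻²·A⁻¹.

(4)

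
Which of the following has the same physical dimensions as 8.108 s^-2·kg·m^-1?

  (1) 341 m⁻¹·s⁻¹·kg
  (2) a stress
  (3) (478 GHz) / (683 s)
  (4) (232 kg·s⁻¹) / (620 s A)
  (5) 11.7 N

(2)

Reference: kg·m⁻¹·s⁻².
Each option:
  (1) kg·m⁻¹·s⁻¹
  (2) [stress] = kg·m⁻¹·s⁻²  ← same
  (3) [s⁻¹] / [s] = s⁻²
  (4) [kg·s⁻¹] / [s·A] = kg·s⁻²·A⁻¹
  (5) N = kg·m·s⁻²
Only (2) matches kg·m⁻¹·s⁻².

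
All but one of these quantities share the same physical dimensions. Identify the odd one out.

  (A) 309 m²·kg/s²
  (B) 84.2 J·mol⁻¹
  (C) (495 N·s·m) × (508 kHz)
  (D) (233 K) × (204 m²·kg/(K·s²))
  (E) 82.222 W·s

Reduce each to base SI dimensions:
  (A) kg·m²·s⁻²
  (B) J·mol⁻¹ = N·m·mol⁻¹ = kg·m²·s⁻²·mol⁻¹
  (C) [kg·m²·s⁻¹] · [s⁻¹] = kg·m²·s⁻²
  (D) [K] · [kg·m²·s⁻²·K⁻¹] = kg·m²·s⁻²
  (E) W·s = J·s⁻¹·s = kg·m²·s⁻²
All reduce to kg·m²·s⁻² except (B), which is kg·m²·s⁻²·mol⁻¹.

(B)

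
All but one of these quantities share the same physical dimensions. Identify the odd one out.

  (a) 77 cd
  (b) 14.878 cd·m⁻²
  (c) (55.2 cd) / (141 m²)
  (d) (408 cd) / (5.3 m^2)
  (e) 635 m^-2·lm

(a)

Expand each in SI base units:
  (a) cd
  (b) cd·m⁻² = m⁻²·cd
  (c) [cd] / [m²] = m⁻²·cd
  (d) [cd] / [m²] = m⁻²·cd
  (e) lm·m⁻² = cd·m⁻² = m⁻²·cd
All reduce to m⁻²·cd except (a), which is cd.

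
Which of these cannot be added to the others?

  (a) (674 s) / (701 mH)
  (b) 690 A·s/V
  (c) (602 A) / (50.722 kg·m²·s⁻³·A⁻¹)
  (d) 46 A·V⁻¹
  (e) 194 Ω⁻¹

In SI base units:
  (a) [s] / [kg·m²·s⁻²·A⁻²] = kg⁻¹·m⁻²·s³·A²
  (b) A·s·V⁻¹ = A·s·(J·C⁻¹)⁻¹ = kg⁻¹·m⁻²·s⁴·A²
  (c) [A] / [kg·m²·s⁻³·A⁻¹] = kg⁻¹·m⁻²·s³·A²
  (d) A·V⁻¹ = A·(J·C⁻¹)⁻¹ = kg⁻¹·m⁻²·s³·A²
  (e) Ω⁻¹ = (V·A⁻¹)⁻¹ = kg⁻¹·m⁻²·s³·A²
All reduce to kg⁻¹·m⁻²·s³·A² except (b), which is kg⁻¹·m⁻²·s⁴·A².

(b)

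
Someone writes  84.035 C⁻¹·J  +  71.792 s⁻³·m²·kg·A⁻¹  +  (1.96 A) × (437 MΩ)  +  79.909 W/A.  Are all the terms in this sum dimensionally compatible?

Expand each in SI base units:
  84.035 C⁻¹·J:  J·C⁻¹ = N·m·(s·A)⁻¹ = kg·m²·s⁻³·A⁻¹
  71.792 s⁻³·m²·kg·A⁻¹:  kg·m²·s⁻³·A⁻¹
  (1.96 A) × (437 MΩ):  [A] · [kg·m²·s⁻³·A⁻²] = kg·m²·s⁻³·A⁻¹
  79.909 W/A:  W·A⁻¹ = J·s⁻¹·A⁻¹ = kg·m²·s⁻³·A⁻¹
Every term reduces to kg·m²·s⁻³·A⁻¹.

Yes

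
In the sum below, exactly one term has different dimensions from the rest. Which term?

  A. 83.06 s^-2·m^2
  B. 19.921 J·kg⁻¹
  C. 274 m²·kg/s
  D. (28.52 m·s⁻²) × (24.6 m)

C.

Expand each in SI base units:
  A. m²·s⁻²
  B. J·kg⁻¹ = N·m·kg⁻¹ = m²·s⁻²
  C. kg·m²·s⁻¹
  D. [m·s⁻²] · [m] = m²·s⁻²
All reduce to m²·s⁻² except C., which is kg·m²·s⁻¹.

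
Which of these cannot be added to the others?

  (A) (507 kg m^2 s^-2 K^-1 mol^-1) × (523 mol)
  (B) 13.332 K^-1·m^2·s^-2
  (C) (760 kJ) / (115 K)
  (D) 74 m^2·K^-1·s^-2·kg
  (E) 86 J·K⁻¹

In SI base units:
  (A) [kg·m²·s⁻²·K⁻¹·mol⁻¹] · [mol] = kg·m²·s⁻²·K⁻¹
  (B) m²·s⁻²·K⁻¹
  (C) [kg·m²·s⁻²] / [K] = kg·m²·s⁻²·K⁻¹
  (D) kg·m²·s⁻²·K⁻¹
  (E) J·K⁻¹ = N·m·K⁻¹ = kg·m²·s⁻²·K⁻¹
All reduce to kg·m²·s⁻²·K⁻¹ except (B), which is m²·s⁻²·K⁻¹.

(B)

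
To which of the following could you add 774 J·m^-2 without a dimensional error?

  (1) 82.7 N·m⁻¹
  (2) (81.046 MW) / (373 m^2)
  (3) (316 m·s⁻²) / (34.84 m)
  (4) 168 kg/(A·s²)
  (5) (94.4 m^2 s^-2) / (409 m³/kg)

Reference: J·m⁻² = N·m·m⁻² = kg·s⁻².
Each option:
  (1) N·m⁻¹ = kg·m·s⁻²·m⁻¹ = kg·s⁻²  ← same
  (2) [kg·m²·s⁻³] / [m²] = kg·s⁻³
  (3) [m·s⁻²] / [m] = s⁻²
  (4) kg·s⁻²·A⁻¹
  (5) [m²·s⁻²] / [kg⁻¹·m³] = kg·m⁻¹·s⁻²
Only (1) matches kg·s⁻².

(1)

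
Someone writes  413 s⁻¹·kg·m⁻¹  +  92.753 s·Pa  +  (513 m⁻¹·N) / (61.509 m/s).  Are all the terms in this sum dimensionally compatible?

Yes

Expand each in SI base units:
  413 s⁻¹·kg·m⁻¹:  kg·m⁻¹·s⁻¹
  92.753 s·Pa:  Pa·s = N·m⁻²·s = kg·m⁻¹·s⁻¹
  (513 m⁻¹·N) / (61.509 m/s):  [kg·s⁻²] / [m·s⁻¹] = kg·m⁻¹·s⁻¹
Every term reduces to kg·m⁻¹·s⁻¹.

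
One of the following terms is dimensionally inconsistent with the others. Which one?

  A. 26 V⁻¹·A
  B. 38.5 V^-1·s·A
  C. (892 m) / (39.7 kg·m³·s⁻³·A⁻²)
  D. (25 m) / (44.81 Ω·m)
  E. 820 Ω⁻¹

B.

Reduce each to base SI dimensions:
  A. A·V⁻¹ = A·(J·C⁻¹)⁻¹ = kg⁻¹·m⁻²·s³·A²
  B. A·s·V⁻¹ = A·s·(J·C⁻¹)⁻¹ = kg⁻¹·m⁻²·s⁴·A²
  C. [m] / [kg·m³·s⁻³·A⁻²] = kg⁻¹·m⁻²·s³·A²
  D. [m] / [kg·m³·s⁻³·A⁻²] = kg⁻¹·m⁻²·s³·A²
  E. Ω⁻¹ = (V·A⁻¹)⁻¹ = kg⁻¹·m⁻²·s³·A²
All reduce to kg⁻¹·m⁻²·s³·A² except B., which is kg⁻¹·m⁻²·s⁴·A².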